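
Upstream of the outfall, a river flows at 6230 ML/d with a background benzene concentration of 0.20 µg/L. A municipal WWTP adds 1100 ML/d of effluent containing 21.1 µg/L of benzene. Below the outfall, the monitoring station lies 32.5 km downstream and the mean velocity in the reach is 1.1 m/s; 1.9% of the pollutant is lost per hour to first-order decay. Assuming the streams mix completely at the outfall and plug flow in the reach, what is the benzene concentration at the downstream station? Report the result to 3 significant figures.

Mixed concentration C = ΣQC/ΣQ = (6230·0.2000 + 1100·21.10) / 7330 = 24460/7330 = 3.336 µg/L.
Travel time t = 32.5·1000 / 1.1 = 29550 s = 8.207 h.
1.9%/h lost → k = −ln(1 − 0.019) = 0.01918 h⁻¹.
First-order decay: C = 3.336·exp(−k·t) = 3.336·0.8543 = 2.850 µg/L.

2.85 µg/L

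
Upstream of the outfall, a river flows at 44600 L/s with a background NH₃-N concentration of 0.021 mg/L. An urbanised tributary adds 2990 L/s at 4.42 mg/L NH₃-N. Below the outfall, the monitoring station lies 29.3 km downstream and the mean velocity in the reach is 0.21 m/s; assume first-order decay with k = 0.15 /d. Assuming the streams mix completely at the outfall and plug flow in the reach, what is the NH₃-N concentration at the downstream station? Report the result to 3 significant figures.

Mass balance: C = (44600·0.02100 + 2990·4.420) / 47590 = 14150/47590 = 0.2974 mg/L.
Travel time t = 29.3·1000 / 0.21 = 139500 s = 38.76 h.
After decay, C = 0.2974 × e^(−kt) = 0.2974 × 0.7849 = 0.2334 mg/L.

0.233 mg/L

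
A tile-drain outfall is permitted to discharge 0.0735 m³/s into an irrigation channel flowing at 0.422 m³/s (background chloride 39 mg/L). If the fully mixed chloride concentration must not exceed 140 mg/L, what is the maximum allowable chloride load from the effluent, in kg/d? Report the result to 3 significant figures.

4570 kg/d

Mass balance at the limit: 0.4220·39.00 + 0.07350·Cₑ = 0.4955·140 → Cₑ = 719.9 mg/L.
Load = 0.07350 m³/s × 719.9 g/m³ × 86 400 s/d = 4572 kg/d.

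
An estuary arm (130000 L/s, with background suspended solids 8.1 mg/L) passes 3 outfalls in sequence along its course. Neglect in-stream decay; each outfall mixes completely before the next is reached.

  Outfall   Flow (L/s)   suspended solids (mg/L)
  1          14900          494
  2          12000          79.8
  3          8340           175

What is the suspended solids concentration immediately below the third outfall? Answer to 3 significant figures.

65.5 mg/L

Below outfall 1: Q → 144900 L/s, C = (130000·8.100 + 14900·494.0)/144900 = 58.06 mg/L.
Below outfall 2: Q → 156900 L/s, C = (144900·58.06 + 12000·79.80)/156900 = 59.73 mg/L.
Below outfall 3: Q → 165200 L/s, C = (156900·59.73 + 8340·175.0)/165200 = 65.55 mg/L.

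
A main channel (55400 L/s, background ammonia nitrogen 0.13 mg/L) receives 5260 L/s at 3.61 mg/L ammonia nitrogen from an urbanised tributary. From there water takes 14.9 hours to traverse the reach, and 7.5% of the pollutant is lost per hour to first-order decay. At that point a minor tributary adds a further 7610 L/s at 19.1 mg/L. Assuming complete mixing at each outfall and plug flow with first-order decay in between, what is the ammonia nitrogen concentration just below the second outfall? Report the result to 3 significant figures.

2.25 mg/L

Mixed concentration C = ΣQC/ΣQ = (55400·0.1300 + 5260·3.610) / 60660 = 26190/60660 = 0.4318 mg/L; combined flow 60660 L/s.
7.5%/h lost → k = −ln(1 − 0.075) = 0.07796 h⁻¹.
Decay over the reach: 0.4318·exp(−kt) = 0.4318·0.3130 = 0.1351 mg/L.
Second outfall: C = (60660·0.1351 + 7610·19.10)/68270 = 2.249 mg/L.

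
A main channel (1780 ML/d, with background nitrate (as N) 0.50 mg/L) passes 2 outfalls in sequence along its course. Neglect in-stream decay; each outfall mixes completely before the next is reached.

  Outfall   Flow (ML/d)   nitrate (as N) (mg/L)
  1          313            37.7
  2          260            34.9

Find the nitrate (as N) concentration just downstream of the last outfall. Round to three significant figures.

9.25 mg/L

Outfall 1: combined Q = 2093 ML/d; C = (1780·0.5000 + 313.0·37.70)/2093 = 6.063 mg/L.
Outfall 2: combined Q = 2353 ML/d; C = (2093·6.063 + 260.0·34.90)/2353 = 9.250 mg/L.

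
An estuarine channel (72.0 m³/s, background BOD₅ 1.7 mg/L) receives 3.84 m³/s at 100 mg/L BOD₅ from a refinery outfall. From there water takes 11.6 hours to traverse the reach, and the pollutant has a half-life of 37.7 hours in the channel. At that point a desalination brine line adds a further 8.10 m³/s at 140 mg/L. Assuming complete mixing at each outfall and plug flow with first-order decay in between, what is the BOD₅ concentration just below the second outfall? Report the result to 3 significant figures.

18.4 mg/L

Mixed concentration C = ΣQC/ΣQ = (72.00·1.700 + 3.840·100.0) / 75.84 = 506.4/75.84 = 6.677 mg/L; combined flow 75.84 m³/s.
Half-life 37.7 h → k = ln 2 / 37.7 = 0.01839 h⁻¹ = 0.4413 d⁻¹.
First-order decay: C = 6.677·exp(−k·t) = 6.677·0.8079 = 5.395 mg/L.
At the second outfall, C = (75.84·5.395 + 8.100·140.0) / (75.84 + 8.100) = 18.38 mg/L.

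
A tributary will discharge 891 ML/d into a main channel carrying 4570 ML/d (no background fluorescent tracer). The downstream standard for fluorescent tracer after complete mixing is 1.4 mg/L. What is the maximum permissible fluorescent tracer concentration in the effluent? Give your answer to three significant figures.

At the limit, (Qr·Cr + Qe·Cₑ)/(Qr + Qe) = 1.4:
Cₑ = (5461·1.4 − 4570·0) / 891.0 = 8.581 mg/L.

8.58 mg/L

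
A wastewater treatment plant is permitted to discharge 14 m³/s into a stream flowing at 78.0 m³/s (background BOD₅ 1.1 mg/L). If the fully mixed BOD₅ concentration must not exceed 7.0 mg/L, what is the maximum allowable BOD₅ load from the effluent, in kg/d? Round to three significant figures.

Mass balance at the limit: 78.00·1.100 + 14.00·Cₑ = 92.00·7.0 → Cₑ = 39.87 mg/L.
Load = 14.00 m³/s × 39.87 g/m³ × 86 400 s/d = 48230 kg/d.

48200 kg/d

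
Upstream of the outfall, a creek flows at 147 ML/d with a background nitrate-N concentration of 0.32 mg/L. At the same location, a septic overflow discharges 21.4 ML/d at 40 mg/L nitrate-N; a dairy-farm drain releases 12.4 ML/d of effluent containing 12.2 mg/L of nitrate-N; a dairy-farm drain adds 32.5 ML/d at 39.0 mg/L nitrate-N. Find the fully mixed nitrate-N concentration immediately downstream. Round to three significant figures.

10.9 mg/L

Flow-weighted average: C = (147.0·0.3200 + 21.40·40.00 + 12.40·12.20 + 32.50·39.00) / 213.3 = 2322/213.3 = 10.89 mg/L.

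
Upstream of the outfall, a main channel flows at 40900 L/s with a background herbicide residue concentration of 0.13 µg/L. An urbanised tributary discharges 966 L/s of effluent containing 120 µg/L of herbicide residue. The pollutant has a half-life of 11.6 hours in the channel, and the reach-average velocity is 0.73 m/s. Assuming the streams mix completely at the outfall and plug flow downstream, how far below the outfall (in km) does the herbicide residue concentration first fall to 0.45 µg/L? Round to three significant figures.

Mixed concentration C = ΣQC/ΣQ = (40900·0.1300 + 966.0·120.0) / 41870 = 121200/41870 = 2.896 µg/L.
Half-life 11.6 h → k = ln 2 / 11.6 = 0.05975 h⁻¹ = 1.434 d⁻¹.
Set 2.896·exp(−k·t) = 0.45 → t = ln(2.896/0.45)/k = 112200 s = 31.16 h.
Distance = v·t = 0.73·112200 = 81880 m = 81.88 km.

81.9 km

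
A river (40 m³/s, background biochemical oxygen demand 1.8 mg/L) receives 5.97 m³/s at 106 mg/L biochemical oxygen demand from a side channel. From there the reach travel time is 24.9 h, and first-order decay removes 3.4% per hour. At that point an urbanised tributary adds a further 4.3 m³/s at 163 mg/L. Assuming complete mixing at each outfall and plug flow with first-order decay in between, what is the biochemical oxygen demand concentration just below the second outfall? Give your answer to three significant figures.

19.9 mg/L

After mixing, C = (40.00·1.800 + 5.970·106.0) / 45.97 = 704.8/45.97 = 15.33 mg/L; combined flow 45.97 m³/s.
3.4%/h lost → k = −ln(1 − 0.034) = 0.03459 h⁻¹.
Decay over the reach: 15.33·exp(−kt) = 15.33·0.4226 = 6.479 mg/L.
Second outfall: C = (45.97·6.479 + 4.300·163.0)/50.27 = 19.87 mg/L.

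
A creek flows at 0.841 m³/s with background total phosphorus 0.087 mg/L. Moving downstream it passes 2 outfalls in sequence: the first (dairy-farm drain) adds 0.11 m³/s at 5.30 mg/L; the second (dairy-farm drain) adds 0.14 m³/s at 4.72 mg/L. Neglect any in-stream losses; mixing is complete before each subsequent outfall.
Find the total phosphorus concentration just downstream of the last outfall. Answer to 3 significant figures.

1.21 mg/L

Below outfall 1: Q → 0.9510 m³/s, C = (0.8410·0.08700 + 0.1100·5.300)/0.9510 = 0.6900 mg/L.
Below outfall 2: Q → 1.091 m³/s, C = (0.9510·0.6900 + 0.1400·4.720)/1.091 = 1.207 mg/L.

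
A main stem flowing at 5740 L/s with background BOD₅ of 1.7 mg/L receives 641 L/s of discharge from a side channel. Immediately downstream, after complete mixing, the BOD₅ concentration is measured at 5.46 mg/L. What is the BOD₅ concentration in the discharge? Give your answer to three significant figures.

Mass balance: 5740·1.700 + 641.0·Cₑ = 6381·5.460
→ Cₑ = (6381·5.460 − 5740·1.700) / 641.0 = 39.13 mg/L.

39.1 mg/L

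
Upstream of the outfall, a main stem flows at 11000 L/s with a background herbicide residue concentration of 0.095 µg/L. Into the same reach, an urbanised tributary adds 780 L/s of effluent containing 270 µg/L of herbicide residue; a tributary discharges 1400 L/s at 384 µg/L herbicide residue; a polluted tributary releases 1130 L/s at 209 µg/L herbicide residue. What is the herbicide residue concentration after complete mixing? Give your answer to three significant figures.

Mixed concentration C = ΣQC/ΣQ = (11000·0.09500 + 780.0·270.0 + 1400·384.0 + 1130·209.0) / 14310 = 985400/14310 = 68.86 µg/L.

68.9 µg/L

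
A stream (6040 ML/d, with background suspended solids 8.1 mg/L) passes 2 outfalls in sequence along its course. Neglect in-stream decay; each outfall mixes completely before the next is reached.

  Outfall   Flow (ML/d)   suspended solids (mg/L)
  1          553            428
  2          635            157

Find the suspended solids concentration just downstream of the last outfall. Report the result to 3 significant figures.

After outfall 1: Q = 6040 + 553.0 = 6593 ML/d; C = (6040·8.100 + 553.0·428.0)/6593 = 43.32 mg/L.
After outfall 2: Q = 6593 + 635.0 = 7228 ML/d; C = (6593·43.32 + 635.0·157.0)/7228 = 53.31 mg/L.

53.3 mg/L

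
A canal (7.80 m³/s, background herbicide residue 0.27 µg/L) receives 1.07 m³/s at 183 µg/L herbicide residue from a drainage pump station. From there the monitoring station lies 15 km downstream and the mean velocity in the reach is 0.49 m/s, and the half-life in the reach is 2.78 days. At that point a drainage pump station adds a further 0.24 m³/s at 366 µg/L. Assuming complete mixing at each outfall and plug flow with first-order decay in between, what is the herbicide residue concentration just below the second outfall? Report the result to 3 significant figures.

29.5 µg/L

Conservation of mass: C = (7.800·0.2700 + 1.070·183.0) / 8.870 = 197.9/8.870 = 22.31 µg/L; combined flow 8.870 m³/s.
Travel time t = 15·1000 / 0.49 = 30610 s = 8.503 h.
Half-life 2.78 d → k = ln 2 / 2.78 = 0.2493 d⁻¹.
First-order decay: C = 22.31·exp(−k·t) = 22.31·0.9154 = 20.43 µg/L.
At the second outfall, C = (8.870·20.43 + 0.2400·366.0) / (8.870 + 0.2400) = 29.53 µg/L.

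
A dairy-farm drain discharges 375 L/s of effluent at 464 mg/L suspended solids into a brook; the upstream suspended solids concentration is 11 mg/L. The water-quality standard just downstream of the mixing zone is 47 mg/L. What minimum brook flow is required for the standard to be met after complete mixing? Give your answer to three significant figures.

Set C_mix = 47: (Q·11.00 + 375.0·464.0) / (Q + 375.0) = 47
→ Q = 375.0·(464.0 − 47)/(47 − 11.00) = 4344 L/s.

4340 L/s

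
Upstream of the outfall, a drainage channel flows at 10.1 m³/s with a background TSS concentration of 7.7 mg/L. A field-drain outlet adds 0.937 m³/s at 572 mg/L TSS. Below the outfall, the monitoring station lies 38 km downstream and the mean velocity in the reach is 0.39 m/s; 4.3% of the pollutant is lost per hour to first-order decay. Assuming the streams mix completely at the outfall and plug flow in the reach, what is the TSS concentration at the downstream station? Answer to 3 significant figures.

Mass balance: C = (10.10·7.700 + 0.9370·572.0) / 11.04 = 613.7/11.04 = 55.61 mg/L.
Travel time t = 38·1000 / 0.39 = 97440 s = 27.07 h.
4.3%/h lost → k = −ln(1 − 0.043) = 0.04395 h⁻¹.
First-order decay: C = 55.61·exp(−k·t) = 55.61·0.3043 = 16.92 mg/L.

16.9 mg/L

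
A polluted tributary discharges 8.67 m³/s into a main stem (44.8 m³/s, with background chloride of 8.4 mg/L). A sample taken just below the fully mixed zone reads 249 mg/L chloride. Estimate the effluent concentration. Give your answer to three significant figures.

1490 mg/L

Mass balance: 44.80·8.400 + 8.670·Cₑ = 53.47·249.0
→ Cₑ = (53.47·249.0 − 44.80·8.400) / 8.670 = 1492 mg/L.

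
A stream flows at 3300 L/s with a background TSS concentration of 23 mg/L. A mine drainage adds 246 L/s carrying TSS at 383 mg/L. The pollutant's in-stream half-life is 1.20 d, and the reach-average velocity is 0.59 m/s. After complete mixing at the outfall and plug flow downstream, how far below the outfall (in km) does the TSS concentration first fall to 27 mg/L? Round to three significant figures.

50.7 km

Mass balance: C = (3300·23.00 + 246.0·383.0) / 3546 = 170100/3546 = 47.97 mg/L.
Half-life 1.20 d → k = ln 2 / 1.20 = 0.5776 d⁻¹.
Set 47.97·exp(−k·t) = 27 → t = ln(47.97/27)/k = 85980 s = 23.88 h.
Distance = v·t = 0.59·85980 = 50730 m = 50.73 km.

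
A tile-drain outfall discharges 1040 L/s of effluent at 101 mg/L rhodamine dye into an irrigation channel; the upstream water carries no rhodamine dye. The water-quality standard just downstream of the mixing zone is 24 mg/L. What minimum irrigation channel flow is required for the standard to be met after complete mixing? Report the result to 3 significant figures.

Set C_mix = 24: (Q·0 + 1040·101.0) / (Q + 1040) = 24
→ Q = 1040·(101.0 − 24)/(24 − 0) = 3337 L/s.

3340 L/s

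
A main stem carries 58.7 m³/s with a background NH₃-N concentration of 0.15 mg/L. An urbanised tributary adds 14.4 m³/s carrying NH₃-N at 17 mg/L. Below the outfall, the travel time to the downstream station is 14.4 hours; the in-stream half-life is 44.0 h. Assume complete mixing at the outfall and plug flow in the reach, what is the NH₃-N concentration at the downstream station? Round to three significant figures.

Conservation of mass: C = (58.70·0.1500 + 14.40·17.00) / 73.10 = 253.6/73.10 = 3.469 mg/L.
Half-life 44.0 h → k = ln 2 / 44.0 = 0.01575 h⁻¹ = 0.3781 d⁻¹.
Applying C = C₀e^(−kt): 3.469 × 0.7970 = 2.765 mg/L.

2.77 mg/L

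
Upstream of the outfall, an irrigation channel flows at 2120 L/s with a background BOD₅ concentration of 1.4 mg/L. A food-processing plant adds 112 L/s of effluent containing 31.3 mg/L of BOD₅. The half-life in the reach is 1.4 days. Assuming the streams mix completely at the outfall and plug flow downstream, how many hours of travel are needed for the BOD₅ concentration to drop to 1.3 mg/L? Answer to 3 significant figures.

38.9 h

Mass balance: C = (2120·1.400 + 112.0·31.30) / 2232 = 6474/2232 = 2.900 mg/L.
Half-life 1.4 d → k = ln 2 / 1.4 = 0.4951 d⁻¹.
2.900·exp(−k·t) = 1.3 → t = ln(2.900/1.3)/k = 140000 s = 38.90 h.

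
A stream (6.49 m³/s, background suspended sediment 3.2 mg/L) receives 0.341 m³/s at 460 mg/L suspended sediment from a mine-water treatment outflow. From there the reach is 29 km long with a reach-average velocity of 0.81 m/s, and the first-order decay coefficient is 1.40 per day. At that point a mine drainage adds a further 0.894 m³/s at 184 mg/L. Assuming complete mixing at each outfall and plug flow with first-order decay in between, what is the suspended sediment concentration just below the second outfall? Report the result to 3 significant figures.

Flow-weighted average: C = (6.490·3.200 + 0.3410·460.0) / 6.831 = 177.6/6.831 = 26.00 mg/L; combined flow 6.831 m³/s.
Travel time t = 29·1000 / 0.81 = 35800 s = 9.945 h.
Applying C = C₀e^(−kt): 26.00 × 0.5598 = 14.56 mg/L.
At the second outfall, C = (6.831·14.56 + 0.8940·184.0) / (6.831 + 0.8940) = 34.17 mg/L.

34.2 mg/L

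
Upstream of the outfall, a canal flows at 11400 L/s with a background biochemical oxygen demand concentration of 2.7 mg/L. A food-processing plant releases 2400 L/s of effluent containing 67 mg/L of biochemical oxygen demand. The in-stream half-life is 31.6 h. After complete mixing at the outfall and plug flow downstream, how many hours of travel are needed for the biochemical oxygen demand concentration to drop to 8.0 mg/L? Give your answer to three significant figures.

Mass balance: C = (11400·2.700 + 2400·67.00) / 13800 = 191600/13800 = 13.88 mg/L.
Half-life 31.6 h → k = ln 2 / 31.6 = 0.02194 h⁻¹ = 0.5264 d⁻¹.
13.88·exp(−k·t) = 8.0 → t = ln(13.88/8.0)/k = 90460 s = 25.13 h.

25.1 h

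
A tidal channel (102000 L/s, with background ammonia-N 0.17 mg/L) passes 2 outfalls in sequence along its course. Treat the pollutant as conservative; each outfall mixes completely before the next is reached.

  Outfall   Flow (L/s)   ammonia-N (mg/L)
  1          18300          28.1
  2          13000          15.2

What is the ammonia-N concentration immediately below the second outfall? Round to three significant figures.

After outfall 1: Q = 102000 + 18300 = 120300 L/s; C = (102000·0.1700 + 18300·28.10)/120300 = 4.419 mg/L.
After outfall 2: Q = 120300 + 13000 = 133300 L/s; C = (120300·4.419 + 13000·15.20)/133300 = 5.470 mg/L.

5.47 mg/L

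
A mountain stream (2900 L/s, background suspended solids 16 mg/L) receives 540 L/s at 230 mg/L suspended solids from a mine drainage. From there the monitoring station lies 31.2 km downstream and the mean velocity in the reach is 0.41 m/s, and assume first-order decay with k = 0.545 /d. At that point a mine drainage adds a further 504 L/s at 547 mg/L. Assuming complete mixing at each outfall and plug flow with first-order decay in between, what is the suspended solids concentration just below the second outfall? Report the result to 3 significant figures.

96.7 mg/L

Mixed concentration C = ΣQC/ΣQ = (2900·16.00 + 540.0·230.0) / 3440 = 170600/3440 = 49.59 mg/L; combined flow 3440 L/s.
Travel time t = 31.2·1000 / 0.41 = 76100 s = 21.14 h.
After decay, C = 49.59 × e^(−kt) = 49.59 × 0.6188 = 30.69 mg/L.
At the second outfall, C = (3440·30.69 + 504.0·547.0) / (3440 + 504.0) = 96.67 mg/L.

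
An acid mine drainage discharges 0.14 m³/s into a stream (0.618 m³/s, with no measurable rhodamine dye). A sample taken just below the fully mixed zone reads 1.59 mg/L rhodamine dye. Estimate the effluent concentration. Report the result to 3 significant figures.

Mass balance: 0.6180·0 + 0.1400·Cₑ = 0.7580·1.590
→ Cₑ = (0.7580·1.590 − 0.6180·0) / 0.1400 = 8.609 mg/L.

8.61 mg/L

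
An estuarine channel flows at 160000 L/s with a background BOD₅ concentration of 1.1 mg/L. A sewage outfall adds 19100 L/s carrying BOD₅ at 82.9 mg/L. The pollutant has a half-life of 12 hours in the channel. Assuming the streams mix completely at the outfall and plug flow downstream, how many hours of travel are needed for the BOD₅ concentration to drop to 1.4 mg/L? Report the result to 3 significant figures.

33.7 h

Mixed concentration C = ΣQC/ΣQ = (160000·1.100 + 19100·82.90) / 179100 = 1759000/179100 = 9.824 mg/L.
Half-life 12 h → k = ln 2 / 12 = 0.05776 h⁻¹ = 1.386 d⁻¹.
9.824·exp(−k·t) = 1.4 → t = ln(9.824/1.4)/k = 121400 s = 33.73 h.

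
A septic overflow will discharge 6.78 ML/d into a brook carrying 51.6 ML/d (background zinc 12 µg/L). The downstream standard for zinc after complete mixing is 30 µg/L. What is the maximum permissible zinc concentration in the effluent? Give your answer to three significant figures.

167 µg/L

At the limit, (Qr·Cr + Qe·Cₑ)/(Qr + Qe) = 30:
Cₑ = (58.38·30 − 51.60·12.00) / 6.780 = 167.0 µg/L.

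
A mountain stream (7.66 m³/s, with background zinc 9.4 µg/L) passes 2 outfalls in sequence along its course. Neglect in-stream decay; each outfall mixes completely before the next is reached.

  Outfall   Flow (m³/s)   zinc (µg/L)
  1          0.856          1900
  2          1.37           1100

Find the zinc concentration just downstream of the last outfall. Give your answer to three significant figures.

324 µg/L

After outfall 1: Q = 7.660 + 0.8560 = 8.516 m³/s; C = (7.660·9.400 + 0.8560·1900)/8.516 = 199.4 µg/L.
After outfall 2: Q = 8.516 + 1.370 = 9.886 m³/s; C = (8.516·199.4 + 1.370·1100)/9.886 = 324.2 µg/L.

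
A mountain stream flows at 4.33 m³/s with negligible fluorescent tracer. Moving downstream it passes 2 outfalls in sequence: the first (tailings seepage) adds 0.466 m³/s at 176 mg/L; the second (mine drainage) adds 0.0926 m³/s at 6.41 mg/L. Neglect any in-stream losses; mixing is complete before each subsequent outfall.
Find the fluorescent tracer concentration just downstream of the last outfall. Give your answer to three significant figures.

16.9 mg/L

Outfall 1: combined Q = 4.796 m³/s; C = (4.330·0 + 0.4660·176.0)/4.796 = 17.10 mg/L.
Outfall 2: combined Q = 4.889 m³/s; C = (4.796·17.10 + 0.09260·6.410)/4.889 = 16.90 mg/L.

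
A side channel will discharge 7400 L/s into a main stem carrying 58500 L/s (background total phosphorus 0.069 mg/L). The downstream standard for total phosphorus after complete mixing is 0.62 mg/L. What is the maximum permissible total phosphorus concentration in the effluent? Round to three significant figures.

4.98 mg/L

At the limit, (Qr·Cr + Qe·Cₑ)/(Qr + Qe) = 0.62:
Cₑ = (65900·0.62 − 58500·0.06900) / 7400 = 4.976 mg/L.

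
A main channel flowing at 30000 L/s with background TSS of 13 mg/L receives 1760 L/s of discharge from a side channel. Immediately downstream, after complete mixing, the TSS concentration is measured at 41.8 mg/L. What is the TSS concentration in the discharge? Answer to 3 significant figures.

Mass balance: 30000·13.00 + 1760·Cₑ = 31760·41.80
→ Cₑ = (31760·41.80 − 30000·13.00) / 1760 = 532.7 mg/L.

533 mg/L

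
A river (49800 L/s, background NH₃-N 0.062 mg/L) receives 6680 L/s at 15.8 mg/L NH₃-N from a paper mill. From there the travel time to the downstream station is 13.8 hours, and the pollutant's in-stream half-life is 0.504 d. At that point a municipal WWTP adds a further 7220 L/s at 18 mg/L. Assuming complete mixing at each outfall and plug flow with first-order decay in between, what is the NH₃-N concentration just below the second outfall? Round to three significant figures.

2.81 mg/L

Flow-weighted average: C = (49800·0.06200 + 6680·15.80) / 56480 = 108600/56480 = 1.923 mg/L; combined flow 56480 L/s.
Half-life 0.504 d → k = ln 2 / 0.504 = 1.375 d⁻¹.
After decay, C = 1.923 × e^(−kt) = 1.923 × 0.4535 = 0.8722 mg/L.
Second outfall: C = (56480·0.8722 + 7220·18.00)/63700 = 2.814 mg/L.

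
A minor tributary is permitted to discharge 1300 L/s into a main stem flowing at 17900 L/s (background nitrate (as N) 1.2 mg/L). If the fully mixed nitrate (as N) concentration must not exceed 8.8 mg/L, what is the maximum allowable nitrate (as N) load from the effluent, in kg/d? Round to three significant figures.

Mass balance at the limit: 17900·1.200 + 1300·Cₑ = 19200·8.8 → Cₑ = 113.4 mg/L.
1300 L/s = 1.300 m³/s. Load = 1.300 m³/s × 113.4 g/m³ × 86 400 s/d = 12740 kg/d.

12700 kg/d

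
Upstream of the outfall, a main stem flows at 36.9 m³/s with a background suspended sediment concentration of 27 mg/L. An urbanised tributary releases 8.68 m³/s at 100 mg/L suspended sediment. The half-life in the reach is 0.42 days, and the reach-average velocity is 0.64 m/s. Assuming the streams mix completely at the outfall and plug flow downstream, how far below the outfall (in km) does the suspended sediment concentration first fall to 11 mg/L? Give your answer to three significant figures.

44.0 km

Mass balance: C = (36.90·27.00 + 8.680·100.0) / 45.58 = 1864/45.58 = 40.90 mg/L.
Half-life 0.42 d → k = ln 2 / 0.42 = 1.650 d⁻¹.
Set 40.90·exp(−k·t) = 11 → t = ln(40.90/11)/k = 68750 s = 19.10 h.
Distance = v·t = 0.64·68750 = 44000 m = 44.00 km.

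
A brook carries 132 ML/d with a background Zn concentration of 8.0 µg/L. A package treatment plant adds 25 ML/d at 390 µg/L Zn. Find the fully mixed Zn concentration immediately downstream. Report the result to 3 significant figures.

Mass balance: C = (132.0·8.000 + 25.00·390.0) / 157.0 = 10810/157.0 = 68.83 µg/L.

68.8 µg/L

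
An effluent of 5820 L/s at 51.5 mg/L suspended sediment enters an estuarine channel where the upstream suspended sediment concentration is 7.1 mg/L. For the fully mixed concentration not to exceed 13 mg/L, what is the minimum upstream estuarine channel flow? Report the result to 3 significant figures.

Set C_mix = 13: (Q·7.100 + 5820·51.50) / (Q + 5820) = 13
→ Q = 5820·(51.50 − 13)/(13 − 7.100) = 37980 L/s.

38000 L/s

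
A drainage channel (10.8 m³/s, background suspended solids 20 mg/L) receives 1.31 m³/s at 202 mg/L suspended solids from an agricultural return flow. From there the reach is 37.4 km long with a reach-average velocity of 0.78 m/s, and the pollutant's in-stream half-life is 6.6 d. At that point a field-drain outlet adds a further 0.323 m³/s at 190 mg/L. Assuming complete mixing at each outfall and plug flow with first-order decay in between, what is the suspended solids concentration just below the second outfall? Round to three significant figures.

41.4 mg/L

Conservation of mass: C = (10.80·20.00 + 1.310·202.0) / 12.11 = 480.6/12.11 = 39.69 mg/L; combined flow 12.11 m³/s.
Travel time t = 37.4·1000 / 0.78 = 47950 s = 13.32 h.
Half-life 6.6 d → k = ln 2 / 6.6 = 0.1050 d⁻¹.
First-order decay: C = 39.69·exp(−k·t) = 39.69·0.9434 = 37.44 mg/L.
At the second outfall, C = (12.11·37.44 + 0.3230·190.0) / (12.11 + 0.3230) = 41.40 mg/L.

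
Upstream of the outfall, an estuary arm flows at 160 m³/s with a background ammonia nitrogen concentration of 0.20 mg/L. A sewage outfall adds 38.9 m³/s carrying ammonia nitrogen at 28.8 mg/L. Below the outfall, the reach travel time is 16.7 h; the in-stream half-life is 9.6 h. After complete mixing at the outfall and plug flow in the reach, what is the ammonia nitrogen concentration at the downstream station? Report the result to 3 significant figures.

1.73 mg/L

Mass balance: C = (160.0·0.2000 + 38.90·28.80) / 198.9 = 1152/198.9 = 5.793 mg/L.
Half-life 9.6 h → k = ln 2 / 9.6 = 0.07220 h⁻¹ = 1.733 d⁻¹.
First-order decay: C = 5.793·exp(−k·t) = 5.793·0.2995 = 1.735 mg/L.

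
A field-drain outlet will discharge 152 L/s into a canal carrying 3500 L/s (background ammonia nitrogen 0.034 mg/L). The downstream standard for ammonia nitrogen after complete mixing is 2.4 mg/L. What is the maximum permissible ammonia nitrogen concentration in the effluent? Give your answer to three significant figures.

56.9 mg/L

At the limit, (Qr·Cr + Qe·Cₑ)/(Qr + Qe) = 2.4:
Cₑ = (3652·2.4 − 3500·0.03400) / 152.0 = 56.88 mg/L.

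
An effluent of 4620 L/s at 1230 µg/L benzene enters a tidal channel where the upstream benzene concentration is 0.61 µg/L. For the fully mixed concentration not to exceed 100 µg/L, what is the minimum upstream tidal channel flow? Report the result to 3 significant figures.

52500 L/s

Set C_mix = 100: (Q·0.6100 + 4620·1230) / (Q + 4620) = 100
→ Q = 4620·(1230 − 100)/(100 − 0.6100) = 52530 L/s.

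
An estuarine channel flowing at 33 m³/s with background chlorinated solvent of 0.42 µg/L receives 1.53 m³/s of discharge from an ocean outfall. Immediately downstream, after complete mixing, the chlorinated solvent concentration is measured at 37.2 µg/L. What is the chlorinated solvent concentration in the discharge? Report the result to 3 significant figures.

Mass balance: 33.00·0.4200 + 1.530·Cₑ = 34.53·37.20
→ Cₑ = (34.53·37.20 − 33.00·0.4200) / 1.530 = 830.5 µg/L.

830 µg/L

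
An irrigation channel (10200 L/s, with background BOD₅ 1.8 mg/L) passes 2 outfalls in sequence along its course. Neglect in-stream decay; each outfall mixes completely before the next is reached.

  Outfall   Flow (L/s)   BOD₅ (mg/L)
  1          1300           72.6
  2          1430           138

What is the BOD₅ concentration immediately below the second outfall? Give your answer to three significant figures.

After outfall 1: Q = 10200 + 1300 = 11500 L/s; C = (10200·1.800 + 1300·72.60)/11500 = 9.803 mg/L.
After outfall 2: Q = 11500 + 1430 = 12930 L/s; C = (11500·9.803 + 1430·138.0)/12930 = 23.98 mg/L.

24.0 mg/L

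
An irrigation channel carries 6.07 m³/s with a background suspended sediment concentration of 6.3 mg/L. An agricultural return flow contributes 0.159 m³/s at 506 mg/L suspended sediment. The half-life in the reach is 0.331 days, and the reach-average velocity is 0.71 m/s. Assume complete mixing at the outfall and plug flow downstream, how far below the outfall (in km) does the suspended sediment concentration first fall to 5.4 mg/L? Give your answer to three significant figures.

36.9 km

After mixing, C = (6.070·6.300 + 0.1590·506.0) / 6.229 = 118.7/6.229 = 19.06 mg/L.
Half-life 0.331 d → k = ln 2 / 0.331 = 2.094 d⁻¹.
Set 19.06·exp(−k·t) = 5.4 → t = ln(19.06/5.4)/k = 52020 s = 14.45 h.
Distance = v·t = 0.71·52020 = 36940 m = 36.94 km.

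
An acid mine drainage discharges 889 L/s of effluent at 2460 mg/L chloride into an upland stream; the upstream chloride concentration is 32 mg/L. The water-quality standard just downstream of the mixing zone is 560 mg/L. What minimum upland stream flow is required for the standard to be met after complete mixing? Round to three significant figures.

3200 L/s

Set C_mix = 560: (Q·32.00 + 889.0·2460) / (Q + 889.0) = 560
→ Q = 889.0·(2460 − 560)/(560 − 32.00) = 3199 L/s.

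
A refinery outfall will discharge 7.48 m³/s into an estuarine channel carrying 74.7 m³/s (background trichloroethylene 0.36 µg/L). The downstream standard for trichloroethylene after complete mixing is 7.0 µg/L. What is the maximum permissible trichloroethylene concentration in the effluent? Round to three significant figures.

73.3 µg/L

At the limit, (Qr·Cr + Qe·Cₑ)/(Qr + Qe) = 7.0:
Cₑ = (82.18·7.0 − 74.70·0.3600) / 7.480 = 73.31 µg/L.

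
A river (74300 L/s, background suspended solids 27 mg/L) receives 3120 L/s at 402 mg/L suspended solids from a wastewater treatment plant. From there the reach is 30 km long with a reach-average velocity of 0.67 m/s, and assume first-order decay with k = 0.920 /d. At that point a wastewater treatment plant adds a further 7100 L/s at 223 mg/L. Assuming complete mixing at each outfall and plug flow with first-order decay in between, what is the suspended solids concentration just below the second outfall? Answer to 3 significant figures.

42.7 mg/L

Flow-weighted average: C = (74300·27.00 + 3120·402.0) / 77420 = 3260000/77420 = 42.11 mg/L; combined flow 77420 L/s.
Travel time t = 30·1000 / 0.67 = 44780 s = 12.44 h.
After decay, C = 42.11 × e^(−kt) = 42.11 × 0.6208 = 26.14 mg/L.
At the second outfall, C = (77420·26.14 + 7100·223.0) / (77420 + 7100) = 42.68 mg/L.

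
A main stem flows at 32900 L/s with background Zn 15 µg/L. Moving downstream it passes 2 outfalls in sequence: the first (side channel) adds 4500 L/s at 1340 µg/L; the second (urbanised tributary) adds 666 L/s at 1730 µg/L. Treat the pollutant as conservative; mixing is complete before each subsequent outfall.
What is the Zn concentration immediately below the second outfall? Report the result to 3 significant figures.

202 µg/L

After outfall 1: Q = 32900 + 4500 = 37400 L/s; C = (32900·15.00 + 4500·1340)/37400 = 174.4 µg/L.
After outfall 2: Q = 37400 + 666.0 = 38070 L/s; C = (37400·174.4 + 666.0·1730)/38070 = 201.6 µg/L.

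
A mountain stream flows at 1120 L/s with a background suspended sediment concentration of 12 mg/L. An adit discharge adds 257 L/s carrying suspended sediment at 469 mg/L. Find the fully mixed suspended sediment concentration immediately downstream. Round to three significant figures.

Mixed concentration C = ΣQC/ΣQ = (1120·12.00 + 257.0·469.0) / 1377 = 134000/1377 = 97.29 mg/L.

97.3 mg/L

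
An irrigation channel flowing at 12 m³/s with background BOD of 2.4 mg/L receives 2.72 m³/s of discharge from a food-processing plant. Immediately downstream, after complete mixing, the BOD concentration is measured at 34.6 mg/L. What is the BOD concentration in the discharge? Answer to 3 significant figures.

177 mg/L

Mass balance: 12.00·2.400 + 2.720·Cₑ = 14.72·34.60
→ Cₑ = (14.72·34.60 − 12.00·2.400) / 2.720 = 176.7 mg/L.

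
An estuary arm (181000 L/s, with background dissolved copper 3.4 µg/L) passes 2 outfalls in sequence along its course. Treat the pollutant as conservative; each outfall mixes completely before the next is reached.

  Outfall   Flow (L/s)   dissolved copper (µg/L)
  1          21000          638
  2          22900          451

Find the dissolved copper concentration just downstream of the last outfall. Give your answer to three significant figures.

108 µg/L

After outfall 1: Q = 181000 + 21000 = 202000 L/s; C = (181000·3.400 + 21000·638.0)/202000 = 69.37 µg/L.
After outfall 2: Q = 202000 + 22900 = 224900 L/s; C = (202000·69.37 + 22900·451.0)/224900 = 108.2 µg/L.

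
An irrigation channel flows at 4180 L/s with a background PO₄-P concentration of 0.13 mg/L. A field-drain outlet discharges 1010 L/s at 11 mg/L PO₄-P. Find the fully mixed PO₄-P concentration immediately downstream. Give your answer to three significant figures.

Mass balance: C = (4180·0.1300 + 1010·11.00) / 5190 = 11650/5190 = 2.245 mg/L.

2.25 mg/L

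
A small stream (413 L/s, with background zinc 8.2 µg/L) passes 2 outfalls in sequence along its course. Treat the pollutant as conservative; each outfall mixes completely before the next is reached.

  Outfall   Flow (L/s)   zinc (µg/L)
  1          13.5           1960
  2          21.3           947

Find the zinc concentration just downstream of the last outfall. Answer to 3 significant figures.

After outfall 1: Q = 413.0 + 13.50 = 426.5 L/s; C = (413.0·8.200 + 13.50·1960)/426.5 = 69.98 µg/L.
After outfall 2: Q = 426.5 + 21.30 = 447.8 L/s; C = (426.5·69.98 + 21.30·947.0)/447.8 = 111.7 µg/L.

112 µg/L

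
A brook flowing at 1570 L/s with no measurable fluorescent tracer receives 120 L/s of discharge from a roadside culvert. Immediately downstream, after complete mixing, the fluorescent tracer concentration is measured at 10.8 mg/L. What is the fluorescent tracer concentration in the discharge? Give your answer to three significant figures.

152 mg/L

Mass balance: 1570·0 + 120.0·Cₑ = 1690·10.80
→ Cₑ = (1690·10.80 − 1570·0) / 120.0 = 152.1 mg/L.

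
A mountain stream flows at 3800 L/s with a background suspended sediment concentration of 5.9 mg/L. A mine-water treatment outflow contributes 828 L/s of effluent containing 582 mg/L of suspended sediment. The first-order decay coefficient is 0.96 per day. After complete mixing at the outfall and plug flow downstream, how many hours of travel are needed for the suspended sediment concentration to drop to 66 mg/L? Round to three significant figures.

Mixed concentration C = ΣQC/ΣQ = (3800·5.900 + 828.0·582.0) / 4628 = 504300/4628 = 109.0 mg/L.
109.0·exp(−k·t) = 66 → t = ln(109.0/66)/k = 45130 s = 12.54 h.

12.5 h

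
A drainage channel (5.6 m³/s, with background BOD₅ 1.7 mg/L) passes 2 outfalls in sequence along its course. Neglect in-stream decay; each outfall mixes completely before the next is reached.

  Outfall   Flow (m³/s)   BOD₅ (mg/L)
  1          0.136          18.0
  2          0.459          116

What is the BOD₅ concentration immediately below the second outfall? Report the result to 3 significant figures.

Below outfall 1: Q → 5.736 m³/s, C = (5.600·1.700 + 0.1360·18.00)/5.736 = 2.086 mg/L.
Below outfall 2: Q → 6.195 m³/s, C = (5.736·2.086 + 0.4590·116.0)/6.195 = 10.53 mg/L.

10.5 mg/L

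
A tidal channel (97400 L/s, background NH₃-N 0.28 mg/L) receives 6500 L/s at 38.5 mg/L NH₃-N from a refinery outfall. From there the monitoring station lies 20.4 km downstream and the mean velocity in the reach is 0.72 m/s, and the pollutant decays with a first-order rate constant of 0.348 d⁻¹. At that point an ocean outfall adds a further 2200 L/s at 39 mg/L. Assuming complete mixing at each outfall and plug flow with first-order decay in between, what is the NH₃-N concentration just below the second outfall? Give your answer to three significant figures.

3.14 mg/L

Mixed concentration C = ΣQC/ΣQ = (97400·0.2800 + 6500·38.50) / 103900 = 277500/103900 = 2.671 mg/L; combined flow 103900 L/s.
Travel time t = 20.4·1000 / 0.72 = 28330 s = 7.870 h.
Applying C = C₀e^(−kt): 2.671 × 0.8922 = 2.383 mg/L.
At the second outfall, C = (103900·2.383 + 2200·39.00) / (103900 + 2200) = 3.142 mg/L.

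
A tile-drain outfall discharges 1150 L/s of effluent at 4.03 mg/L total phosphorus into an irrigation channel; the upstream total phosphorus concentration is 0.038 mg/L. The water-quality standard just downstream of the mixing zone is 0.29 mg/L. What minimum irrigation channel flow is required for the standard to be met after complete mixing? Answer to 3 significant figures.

17100 L/s

Set C_mix = 0.29: (Q·0.03800 + 1150·4.030) / (Q + 1150) = 0.29
→ Q = 1150·(4.030 − 0.29)/(0.29 − 0.03800) = 17070 L/s.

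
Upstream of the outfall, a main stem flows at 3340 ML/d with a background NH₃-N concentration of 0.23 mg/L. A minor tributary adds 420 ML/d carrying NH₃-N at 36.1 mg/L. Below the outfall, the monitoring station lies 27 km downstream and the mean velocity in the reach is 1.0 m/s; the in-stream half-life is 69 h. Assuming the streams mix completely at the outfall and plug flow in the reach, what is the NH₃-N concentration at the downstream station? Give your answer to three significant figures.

Conservation of mass: C = (3340·0.2300 + 420.0·36.10) / 3760 = 15930/3760 = 4.237 mg/L.
Travel time t = 27·1000 / 1.0 = 27000 s = 7.500 h.
Half-life 69 h → k = ln 2 / 69 = 0.01005 h⁻¹ = 0.2411 d⁻¹.
Applying C = C₀e^(−kt): 4.237 × 0.9274 = 3.929 mg/L.

3.93 mg/L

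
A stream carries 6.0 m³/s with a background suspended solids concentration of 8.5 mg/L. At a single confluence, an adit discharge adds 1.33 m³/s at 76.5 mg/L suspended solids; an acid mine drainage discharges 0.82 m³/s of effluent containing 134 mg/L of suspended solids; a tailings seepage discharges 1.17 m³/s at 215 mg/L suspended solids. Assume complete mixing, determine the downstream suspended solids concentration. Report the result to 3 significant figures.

55.2 mg/L

Mixed concentration C = ΣQC/ΣQ = (6.000·8.500 + 1.330·76.50 + 0.8200·134.0 + 1.170·215.0) / 9.320 = 514.2/9.320 = 55.17 mg/L.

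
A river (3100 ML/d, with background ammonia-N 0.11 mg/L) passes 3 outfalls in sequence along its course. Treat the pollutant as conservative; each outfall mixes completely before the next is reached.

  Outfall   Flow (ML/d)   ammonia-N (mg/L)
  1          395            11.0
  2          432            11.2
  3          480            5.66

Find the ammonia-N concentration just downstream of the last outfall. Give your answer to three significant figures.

2.78 mg/L

After outfall 1: Q = 3100 + 395.0 = 3495 ML/d; C = (3100·0.1100 + 395.0·11.00)/3495 = 1.341 mg/L.
After outfall 2: Q = 3495 + 432.0 = 3927 ML/d; C = (3495·1.341 + 432.0·11.20)/3927 = 2.425 mg/L.
After outfall 3: Q = 3927 + 480.0 = 4407 ML/d; C = (3927·2.425 + 480.0·5.660)/4407 = 2.778 mg/L.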